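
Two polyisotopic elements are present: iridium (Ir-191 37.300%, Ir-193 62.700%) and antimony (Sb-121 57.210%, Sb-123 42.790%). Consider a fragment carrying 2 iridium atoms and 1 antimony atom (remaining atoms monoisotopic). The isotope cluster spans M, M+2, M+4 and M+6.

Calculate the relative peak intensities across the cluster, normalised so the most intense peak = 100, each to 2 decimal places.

Iridium pattern (n=2): 0.139129 : 0.467742 : 0.393129
Antimony pattern (n=1): 0.5721 : 0.4279
Convolve the two distributions (both contribute in 2-u steps):
  M: 0.139129×0.5721 = 0.079596
  M+2: 0.139129×0.4279 + 0.467742×0.5721 = 0.327128
  M+4: 0.467742×0.4279 + 0.393129×0.5721 = 0.425056
  M+6: 0.393129×0.4279 = 0.168220
Scale to base peak (0.425056) = 100: 18.73 : 76.96 : 100.00 : 39.58

18.73 : 76.96 : 100.00 : 39.58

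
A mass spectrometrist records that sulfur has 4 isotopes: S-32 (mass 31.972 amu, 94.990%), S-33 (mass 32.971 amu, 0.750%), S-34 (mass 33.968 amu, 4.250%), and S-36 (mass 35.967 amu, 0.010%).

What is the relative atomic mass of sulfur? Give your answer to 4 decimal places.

32.0647 amu

Weight each isotope mass by its fractional abundance: 0.94990 × 31.972 + 0.00750 × 32.971 + 0.04250 × 33.968 + 0.00010 × 35.967
= 30.37020 + 0.24728 + 1.44364 + 0.00360 = 32.06472 amu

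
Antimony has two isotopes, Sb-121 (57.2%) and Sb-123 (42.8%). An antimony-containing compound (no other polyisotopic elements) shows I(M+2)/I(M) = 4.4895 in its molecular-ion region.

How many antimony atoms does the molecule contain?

With n Sb atoms, P(M+2)/P(M) = C(n,1)·p^(n−1)q / p^n = n·q/p = n · 0.428/0.572.
n = 4.4895 × 0.572/0.428 = 6.00 ≈ 6

6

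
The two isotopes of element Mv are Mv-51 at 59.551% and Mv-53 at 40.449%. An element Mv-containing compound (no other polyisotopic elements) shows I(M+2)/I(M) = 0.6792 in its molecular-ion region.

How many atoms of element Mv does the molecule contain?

1

The M+2/M ratio from n Mv atoms is n · q/p = n · 0.40449/0.59551.
n = 0.6792 × 0.59551/0.40449 = 1.00 ≈ 1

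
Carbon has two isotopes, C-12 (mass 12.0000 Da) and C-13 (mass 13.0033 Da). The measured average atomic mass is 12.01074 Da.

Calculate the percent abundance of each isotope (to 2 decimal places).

Let x be the fractional abundance of C-12; then C-13 has abundance 1 − x.
12.0000·x + 13.0033·(1 − x) = 12.01074
(12.0000 − 13.0033)·x = 12.01074 − 13.0033
x = -0.99256 / -1.0033 = 0.98930 → 98.93% C-12, 1.07% C-13.

C-12: 98.93%, C-13: 1.07%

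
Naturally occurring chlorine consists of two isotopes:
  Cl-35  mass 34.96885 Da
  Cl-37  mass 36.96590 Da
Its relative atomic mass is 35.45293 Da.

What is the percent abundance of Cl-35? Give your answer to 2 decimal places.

75.76%

Writing the weighted mean with unknown fraction x of Cl-35:
34.96885·x + 36.96590·(1 − x) = 35.45293
(34.96885 − 36.96590)·x = 35.45293 − 36.96590
x = -1.51297 / -1.99705 = 0.75760 → 75.76% Cl-35, 24.24% Cl-37.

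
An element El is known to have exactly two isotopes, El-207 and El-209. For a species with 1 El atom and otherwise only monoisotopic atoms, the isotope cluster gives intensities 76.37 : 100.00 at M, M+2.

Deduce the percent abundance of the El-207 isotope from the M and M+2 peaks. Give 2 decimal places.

43.30%

If p is the fraction of El that is El-207, then I(M+2)/I(M) = [C(1,1)·p^0·(1−p)] / p^1 = 1·(1−p)/p = 100.00/76.37 = 1.3094
(1−p)/p = 1.3094/1 = 1.3094  ⇒  p = 1/(1 + 1.3094) = 0.4330
El-207: 43.30%, El-209: 56.70%.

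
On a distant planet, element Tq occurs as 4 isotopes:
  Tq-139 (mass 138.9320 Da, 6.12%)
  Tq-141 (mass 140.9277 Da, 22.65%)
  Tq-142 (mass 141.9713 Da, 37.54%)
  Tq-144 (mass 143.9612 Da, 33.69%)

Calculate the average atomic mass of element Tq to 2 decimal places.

142.22 Da

Weight each isotope mass by its fractional abundance: 0.0612 × 138.9320 + 0.2265 × 140.9277 + 0.3754 × 141.9713 + 0.3369 × 143.9612
= 8.50264 + 31.92012 + 53.29603 + 48.50053 = 142.21932 Da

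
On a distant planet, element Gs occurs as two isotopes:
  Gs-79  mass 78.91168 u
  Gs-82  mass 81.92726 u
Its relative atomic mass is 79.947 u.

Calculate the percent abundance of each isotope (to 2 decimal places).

Gs-79: 65.67%, Gs-82: 34.33%

With x = fraction of Gs-79 (so Gs-82 is 1 − x):
78.91168·x + 81.92726·(1 − x) = 79.947
(78.91168 − 81.92726)·x = 79.947 − 81.92726
x = -1.98026 / -3.01558 = 0.65668 → 65.67% Gs-79, 34.33% Gs-82.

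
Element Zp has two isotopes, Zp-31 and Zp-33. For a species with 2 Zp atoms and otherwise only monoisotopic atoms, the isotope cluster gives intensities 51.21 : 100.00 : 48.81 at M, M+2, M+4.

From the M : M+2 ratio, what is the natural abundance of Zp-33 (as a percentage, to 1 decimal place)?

49.4%

Let p = fractional abundance of Zp-31. I(M+2)/I(M) = [C(2,1)·p^1·(1−p)] / p^2 = 2·(1−p)/p = 100.00/51.21 = 1.9527
(1−p)/p = 1.9527/2 = 0.9764  ⇒  p = 1/(1 + 0.9764) = 0.5060
Zp-31: 50.6%, Zp-33: 49.4%.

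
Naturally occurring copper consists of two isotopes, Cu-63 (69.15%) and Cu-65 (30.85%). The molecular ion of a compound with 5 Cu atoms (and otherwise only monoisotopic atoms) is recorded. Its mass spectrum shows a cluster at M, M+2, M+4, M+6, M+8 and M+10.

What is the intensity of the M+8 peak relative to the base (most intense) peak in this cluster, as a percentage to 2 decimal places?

8.88%

Binomial terms of (0.6915 + 0.3085)^5: M 0.1581, M+2 0.3527, M+4 0.3147, M+6 0.1404, M+8 0.0313, M+10 0.0028 → M+2 is the base peak.
P(M+2) = C(5,1) × 0.6915^4 × 0.3085^1 = 5 × 0.2286487 × 0.3085 = 0.352691 (base)
P(M+8) = C(5,4) × 0.6915^1 × 0.3085^4 = 5 × 0.6915 × 0.00905776 = 0.031317
Relative intensity = 0.031317 / 0.352691 × 100 = 8.88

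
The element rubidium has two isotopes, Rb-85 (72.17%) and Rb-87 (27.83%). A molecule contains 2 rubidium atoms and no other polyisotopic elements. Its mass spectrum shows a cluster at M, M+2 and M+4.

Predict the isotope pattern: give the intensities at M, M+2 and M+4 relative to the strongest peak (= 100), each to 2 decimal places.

Expanding (0.7217 + 0.2783)^2:
P(M) = 0.7217^2 = 0.520851
P(M+2) = 2 × 0.7217^1 × 0.2783^1 = 0.401698
P(M+4) = 0.2783^2 = 0.077451
The M peak is largest (0.520851); scaling to 100 gives 100.00 : 77.12 : 14.87.

100.00 : 77.12 : 14.87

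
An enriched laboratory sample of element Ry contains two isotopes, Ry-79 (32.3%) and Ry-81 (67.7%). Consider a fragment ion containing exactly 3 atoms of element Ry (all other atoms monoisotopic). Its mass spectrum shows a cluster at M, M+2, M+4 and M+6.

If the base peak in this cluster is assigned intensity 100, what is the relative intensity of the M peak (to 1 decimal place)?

Binomial terms of (0.323 + 0.677)^3: M 0.0337, M+2 0.2119, M+4 0.4441, M+6 0.3103 → M+4 is the base peak.
P(M+4) = C(3,2) × 0.323^1 × 0.677^2 = 3 × 0.3230 × 0.458329 = 0.444121 (base)
P(M) = C(3,0) × 0.323^3 × 0.677^0 = 1 × 0.03369827 × 1.0000 = 0.033698
Relative intensity = 0.033698 / 0.444121 × 100 = 7.6

7.6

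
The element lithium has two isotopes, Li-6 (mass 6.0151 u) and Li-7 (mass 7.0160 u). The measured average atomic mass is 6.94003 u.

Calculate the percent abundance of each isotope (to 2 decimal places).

Writing the weighted mean with unknown fraction x of Li-6:
6.0151·x + 7.0160·(1 − x) = 6.94003
(6.0151 − 7.0160)·x = 6.94003 − 7.0160
x = -0.07597 / -1.0009 = 0.07590 → 7.59% Li-6, 92.41% Li-7.

Li-6: 7.59%, Li-7: 92.41%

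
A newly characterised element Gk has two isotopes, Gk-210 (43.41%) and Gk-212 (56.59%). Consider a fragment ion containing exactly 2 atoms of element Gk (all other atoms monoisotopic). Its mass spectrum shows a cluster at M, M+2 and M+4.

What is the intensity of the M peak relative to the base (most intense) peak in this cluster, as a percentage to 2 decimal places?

Term probabilities: M 0.1884, M+2 0.4913, M+4 0.3202. Base peak = M+2.
P(M+2) = C(2,1) × 0.4341^1 × 0.5659^1 = 2 × 0.4341 × 0.5659 = 0.491314 (base)
P(M) = C(2,0) × 0.4341^2 × 0.5659^0 = 1 × 0.18844281 × 1.0000 = 0.188443
Relative intensity = 0.188443 / 0.491314 × 100 = 38.35

38.35%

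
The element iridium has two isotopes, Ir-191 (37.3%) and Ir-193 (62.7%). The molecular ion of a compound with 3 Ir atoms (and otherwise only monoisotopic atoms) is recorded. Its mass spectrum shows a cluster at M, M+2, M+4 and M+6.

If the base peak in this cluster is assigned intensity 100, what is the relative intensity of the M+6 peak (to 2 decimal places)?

56.03

(0.373 + 0.627)^3 gives M 0.0519, M+2 0.2617, M+4 0.4399, M+6 0.2465; the largest is M+4.
P(M+4) = C(3,2) × 0.373^1 × 0.627^2 = 3 × 0.3730 × 0.393129 = 0.439911 (base)
P(M+6) = C(3,3) × 0.373^0 × 0.627^3 = 1 × 1.0000 × 0.24649188 = 0.246492
Relative intensity = 0.246492 / 0.439911 × 100 = 56.03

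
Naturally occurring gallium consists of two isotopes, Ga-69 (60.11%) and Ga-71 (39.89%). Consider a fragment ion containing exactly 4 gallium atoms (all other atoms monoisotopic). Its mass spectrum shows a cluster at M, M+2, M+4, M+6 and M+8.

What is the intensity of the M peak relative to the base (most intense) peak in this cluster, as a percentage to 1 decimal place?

37.7%

(0.6011 + 0.3989)^4 gives M 0.1306, M+2 0.3465, M+4 0.3450, M+6 0.1526, M+8 0.0253; the largest is M+2.
P(M+2) = C(4,1) × 0.6011^3 × 0.3989^1 = 4 × 0.21719018 × 0.3989 = 0.346549 (base)
P(M) = C(4,0) × 0.6011^4 × 0.3989^0 = 1 × 0.13055302 × 1.0000 = 0.130553
Relative intensity = 0.130553 / 0.346549 × 100 = 37.7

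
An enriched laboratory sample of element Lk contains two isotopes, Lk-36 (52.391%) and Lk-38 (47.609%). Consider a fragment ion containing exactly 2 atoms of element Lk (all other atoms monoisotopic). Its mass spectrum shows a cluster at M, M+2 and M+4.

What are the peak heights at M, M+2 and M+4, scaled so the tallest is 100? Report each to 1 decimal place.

55.0 : 100.0 : 45.4

Each Lk atom is independently Lk-36 (p = 0.52391) or Lk-38 (q = 0.47609); the cluster is the binomial expansion (p + q)^2.
P(M) = 0.52391^2 = 0.274482
P(M+2) = 2 × 0.52391^1 × 0.47609^1 = 0.498857
P(M+4) = 0.47609^2 = 0.226662
The M+2 peak is largest (0.498857); scaling to 100 gives 55.0 : 100.0 : 45.4.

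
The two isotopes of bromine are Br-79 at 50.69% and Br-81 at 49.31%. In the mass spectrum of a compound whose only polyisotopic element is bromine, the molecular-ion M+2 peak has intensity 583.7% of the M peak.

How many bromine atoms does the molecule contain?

With n Br atoms, P(M+2)/P(M) = C(n,1)·p^(n−1)q / p^n = n·q/p = n · 0.4931/0.5069.
n = 5.837 × 0.5069/0.4931 = 6.00 ≈ 6

6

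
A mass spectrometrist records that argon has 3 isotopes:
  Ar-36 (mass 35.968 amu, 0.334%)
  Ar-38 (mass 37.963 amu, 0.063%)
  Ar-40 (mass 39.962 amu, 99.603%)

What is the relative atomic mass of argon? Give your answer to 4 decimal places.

39.9474 amu

Ar = Σ fᵢ·mᵢ = 0.00334 × 35.968 + 0.00063 × 37.963 + 0.99603 × 39.962
= 0.12013 + 0.02392 + 39.80335 = 39.94740 amu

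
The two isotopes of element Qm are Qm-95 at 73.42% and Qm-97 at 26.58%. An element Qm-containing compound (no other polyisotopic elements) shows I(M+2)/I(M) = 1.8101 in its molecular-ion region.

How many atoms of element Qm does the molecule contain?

For n independent Qm atoms, I(M+2)/I(M) = n · (abundance Qm-97) / (abundance Qm-95) = n · 0.2658/0.7342.
n = 1.8101 × 0.7342/0.2658 = 5.00 ≈ 5

5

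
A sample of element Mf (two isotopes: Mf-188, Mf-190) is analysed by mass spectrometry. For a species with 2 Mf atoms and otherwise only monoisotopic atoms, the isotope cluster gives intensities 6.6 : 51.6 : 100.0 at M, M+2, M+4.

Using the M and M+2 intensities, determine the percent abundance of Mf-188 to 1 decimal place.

20.4%

Let p = fractional abundance of Mf-188. I(M+2)/I(M) = [C(2,1)·p^1·(1−p)] / p^2 = 2·(1−p)/p = 51.6/6.6 = 7.8182
(1−p)/p = 7.8182/2 = 3.9091  ⇒  p = 1/(1 + 3.9091) = 0.2037
Mf-188: 20.4%, Mf-190: 79.6%.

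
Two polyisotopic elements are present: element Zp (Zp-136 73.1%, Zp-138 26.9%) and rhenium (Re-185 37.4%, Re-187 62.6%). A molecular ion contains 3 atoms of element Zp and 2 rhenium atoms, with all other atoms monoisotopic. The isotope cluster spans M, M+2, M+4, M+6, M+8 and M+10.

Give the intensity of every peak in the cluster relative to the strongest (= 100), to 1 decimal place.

14.5 : 64.5 : 100.0 : 65.2 : 18.9 : 2.0

Element Zp pattern (n=3): 0.39061789 : 0.43122933 : 0.15868767 : 0.01946511
Rhenium pattern (n=2): 0.139876 : 0.468248 : 0.391876
Convolve the two distributions (both contribute in 2-u steps):
  M: 0.39061789×0.139876 = 0.054638
  M+2: 0.39061789×0.468248 + 0.43122933×0.139876 = 0.243225
  M+4: 0.39061789×0.391876 + 0.43122933×0.468248 + 0.15868767×0.139876 = 0.377193
  M+6: 0.43122933×0.391876 + 0.15868767×0.468248 + 0.01946511×0.139876 = 0.246016
  M+8: 0.15868767×0.391876 + 0.01946511×0.468248 = 0.071300
  M+10: 0.01946511×0.391876 = 0.007628
Scale to base peak (0.377193) = 100: 14.5 : 64.5 : 100.0 : 65.2 : 18.9 : 2.0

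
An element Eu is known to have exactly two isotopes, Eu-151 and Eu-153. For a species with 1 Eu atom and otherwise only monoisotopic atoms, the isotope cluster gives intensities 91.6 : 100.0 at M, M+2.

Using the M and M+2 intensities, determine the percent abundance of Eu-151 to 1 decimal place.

If p is the fraction of Eu that is Eu-151, then I(M+2)/I(M) = [C(1,1)·p^0·(1−p)] / p^1 = 1·(1−p)/p = 100.0/91.6 = 1.0917
(1−p)/p = 1.0917/1 = 1.0917  ⇒  p = 1/(1 + 1.0917) = 0.4781
Eu-151: 47.8%, Eu-153: 52.2%.

47.8%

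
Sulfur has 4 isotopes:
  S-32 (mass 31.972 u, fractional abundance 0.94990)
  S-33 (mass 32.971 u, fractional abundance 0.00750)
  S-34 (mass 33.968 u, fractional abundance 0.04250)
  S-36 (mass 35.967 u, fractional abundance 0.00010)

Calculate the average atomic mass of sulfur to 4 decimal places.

Ar = Σ fᵢ·mᵢ = 0.94990 × 31.972 + 0.00750 × 32.971 + 0.04250 × 33.968 + 0.00010 × 35.967
= 30.37020 + 0.24728 + 1.44364 + 0.00360 = 32.06472 u

32.0647 u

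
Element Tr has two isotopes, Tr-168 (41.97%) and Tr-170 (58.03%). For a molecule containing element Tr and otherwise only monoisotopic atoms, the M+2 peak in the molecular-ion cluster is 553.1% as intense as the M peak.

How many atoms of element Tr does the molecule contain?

The M+2/M ratio from n Tr atoms is n · q/p = n · 0.5803/0.4197.
n = 5.531 × 0.4197/0.5803 = 4.00 ≈ 4

4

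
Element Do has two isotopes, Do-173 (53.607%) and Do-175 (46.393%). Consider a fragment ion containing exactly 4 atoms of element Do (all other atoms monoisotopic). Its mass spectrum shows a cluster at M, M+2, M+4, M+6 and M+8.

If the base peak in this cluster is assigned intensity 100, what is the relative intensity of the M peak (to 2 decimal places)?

Binomial terms of (0.53607 + 0.46393)^4: M 0.0826, M+2 0.2859, M+4 0.3711, M+6 0.2141, M+8 0.0463 → M+4 is the base peak.
P(M+4) = C(4,2) × 0.53607^2 × 0.46393^2 = 6 × 0.28737104 × 0.21523104 = 0.371107 (base)
P(M) = C(4,0) × 0.53607^4 × 0.46393^0 = 1 × 0.08258212 × 1.0000 = 0.082582
Relative intensity = 0.082582 / 0.371107 × 100 = 22.25

22.25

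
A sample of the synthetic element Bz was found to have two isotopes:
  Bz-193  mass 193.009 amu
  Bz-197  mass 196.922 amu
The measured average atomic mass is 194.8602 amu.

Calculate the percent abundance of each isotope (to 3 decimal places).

Bz-193: 52.691%, Bz-197: 47.309%

With x = fraction of Bz-193 (so Bz-197 is 1 − x):
193.009·x + 196.922·(1 − x) = 194.8602
(193.009 − 196.922)·x = 194.8602 − 196.922
x = -2.0618 / -3.913 = 0.52691 → 52.691% Bz-193, 47.309% Bz-197.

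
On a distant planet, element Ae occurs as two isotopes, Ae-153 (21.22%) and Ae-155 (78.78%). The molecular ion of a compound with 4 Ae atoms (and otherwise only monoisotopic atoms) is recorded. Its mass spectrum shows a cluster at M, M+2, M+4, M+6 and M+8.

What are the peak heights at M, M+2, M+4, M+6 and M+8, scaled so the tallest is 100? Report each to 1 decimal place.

0.5 : 7.3 : 40.4 : 100.0 : 92.8

Each Ae atom is independently Ae-153 (p = 0.2122) or Ae-155 (q = 0.7878); the cluster is the binomial expansion (p + q)^4.
P(M) = 0.2122^4 = 0.002028
P(M+2) = 4 × 0.2122^3 × 0.7878^1 = 0.030110
P(M+4) = 6 × 0.2122^2 × 0.7878^2 = 0.167677
P(M+6) = 4 × 0.2122^1 × 0.7878^3 = 0.415005
P(M+8) = 0.7878^4 = 0.385180
The M+6 peak is largest (0.415005); scaling to 100 gives 0.5 : 7.3 : 40.4 : 100.0 : 92.8.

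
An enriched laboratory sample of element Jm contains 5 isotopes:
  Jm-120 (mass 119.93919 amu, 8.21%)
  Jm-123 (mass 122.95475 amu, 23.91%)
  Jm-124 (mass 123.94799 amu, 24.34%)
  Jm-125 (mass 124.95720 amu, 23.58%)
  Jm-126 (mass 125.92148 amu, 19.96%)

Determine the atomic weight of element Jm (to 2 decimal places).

124.01 amu

Weight each isotope mass by its fractional abundance: 0.0821 × 119.93919 + 0.2391 × 122.95475 + 0.2434 × 123.94799 + 0.2358 × 124.95720 + 0.1996 × 125.92148
= 9.847007 + 29.398481 + 30.168941 + 29.464908 + 25.133927 = 124.013264 amu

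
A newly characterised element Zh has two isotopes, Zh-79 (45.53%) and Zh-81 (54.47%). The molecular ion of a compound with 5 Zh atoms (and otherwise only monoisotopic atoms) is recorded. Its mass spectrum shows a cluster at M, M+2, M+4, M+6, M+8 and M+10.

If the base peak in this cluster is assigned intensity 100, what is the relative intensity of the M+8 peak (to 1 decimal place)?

Term probabilities: M 0.0196, M+2 0.1170, M+4 0.2800, M+6 0.3350, M+8 0.2004, M+10 0.0479. Base peak = M+6.
P(M+6) = C(5,3) × 0.4553^2 × 0.5447^3 = 10 × 0.20729809 × 0.16161145 = 0.335017 (base)
P(M+8) = C(5,4) × 0.4553^1 × 0.5447^4 = 5 × 0.4553 × 0.08802976 = 0.200400
Relative intensity = 0.200400 / 0.335017 × 100 = 59.8

59.8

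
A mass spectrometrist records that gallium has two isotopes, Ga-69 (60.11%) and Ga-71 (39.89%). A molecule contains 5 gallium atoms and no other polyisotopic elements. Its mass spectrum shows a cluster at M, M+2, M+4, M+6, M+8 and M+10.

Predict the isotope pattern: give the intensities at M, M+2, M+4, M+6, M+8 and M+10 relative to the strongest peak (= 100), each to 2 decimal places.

Expanding (0.6011 + 0.3989)^5:
P(M) = 0.6011^5 = 0.078475
P(M+2) = 5 × 0.6011^4 × 0.3989^1 = 0.260388
P(M+4) = 10 × 0.6011^3 × 0.3989^2 = 0.345596
P(M+6) = 10 × 0.6011^2 × 0.3989^3 = 0.229343
P(M+8) = 5 × 0.6011^1 × 0.3989^4 = 0.076098
P(M+10) = 0.3989^5 = 0.010100
The M+4 peak is largest (0.345596); scaling to 100 gives 22.71 : 75.34 : 100.00 : 66.36 : 22.02 : 2.92.

22.71 : 75.34 : 100.00 : 66.36 : 22.02 : 2.92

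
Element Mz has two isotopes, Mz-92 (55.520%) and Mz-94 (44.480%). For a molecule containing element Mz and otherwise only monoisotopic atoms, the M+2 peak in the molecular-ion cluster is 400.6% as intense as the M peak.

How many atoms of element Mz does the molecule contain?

With n Mz atoms, P(M+2)/P(M) = C(n,1)·p^(n−1)q / p^n = n·q/p = n · 0.44480/0.55520.
n = 4.006 × 0.55520/0.44480 = 5.00 ≈ 5

5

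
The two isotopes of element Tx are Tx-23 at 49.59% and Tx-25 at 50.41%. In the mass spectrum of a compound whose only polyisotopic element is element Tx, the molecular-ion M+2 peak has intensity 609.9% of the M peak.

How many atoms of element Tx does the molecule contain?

6

With n Tx atoms, P(M+2)/P(M) = C(n,1)·p^(n−1)q / p^n = n·q/p = n · 0.5041/0.4959.
n = 6.099 × 0.4959/0.5041 = 6.00 ≈ 6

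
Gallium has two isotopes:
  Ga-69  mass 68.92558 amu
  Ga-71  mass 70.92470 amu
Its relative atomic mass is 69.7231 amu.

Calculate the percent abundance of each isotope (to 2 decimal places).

With x = fraction of Ga-69 (so Ga-71 is 1 − x):
68.92558·x + 70.92470·(1 − x) = 69.7231
(68.92558 − 70.92470)·x = 69.7231 − 70.92470
x = -1.20160 / -1.99912 = 0.60106 → 60.11% Ga-69, 39.89% Ga-71.

Ga-69: 60.11%, Ga-71: 39.89%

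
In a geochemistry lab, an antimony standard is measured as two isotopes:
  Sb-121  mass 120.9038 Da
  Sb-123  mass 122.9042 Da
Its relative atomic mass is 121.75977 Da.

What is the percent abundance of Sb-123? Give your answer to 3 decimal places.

42.790%

Writing the weighted mean with unknown fraction x of Sb-121:
120.9038·x + 122.9042·(1 − x) = 121.75977
(120.9038 − 122.9042)·x = 121.75977 − 122.9042
x = -1.14443 / -2.0004 = 0.57210 → 57.210% Sb-121, 42.790% Sb-123.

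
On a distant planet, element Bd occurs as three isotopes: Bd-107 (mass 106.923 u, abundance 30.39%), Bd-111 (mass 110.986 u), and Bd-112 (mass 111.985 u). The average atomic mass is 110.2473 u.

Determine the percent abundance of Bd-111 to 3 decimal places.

The remaining 69.61% is split between Bd-111 (fraction x) and Bd-112 (fraction 0.6961 − x).
Substituting: 110.986x + 111.985(0.6961 − x) = 77.7534003
(110.986 − 111.985)x = -0.1993582  ⇒  x = 0.19956, y = 0.49654
Bd-111: 19.956%, Bd-112: 49.654%.

19.956%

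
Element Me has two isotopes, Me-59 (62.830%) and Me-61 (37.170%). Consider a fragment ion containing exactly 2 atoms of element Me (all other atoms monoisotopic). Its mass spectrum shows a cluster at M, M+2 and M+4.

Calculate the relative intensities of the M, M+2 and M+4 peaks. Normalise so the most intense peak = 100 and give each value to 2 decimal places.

84.52 : 100.00 : 29.58

Each Me atom is independently Me-59 (p = 0.62830) or Me-61 (q = 0.37170); the cluster is the binomial expansion (p + q)^2.
P(M) = 0.62830^2 = 0.394761
P(M+2) = 2 × 0.62830^1 × 0.37170^1 = 0.467078
P(M+4) = 0.37170^2 = 0.138161
The M+2 peak is largest (0.467078); scaling to 100 gives 84.52 : 100.00 : 29.58.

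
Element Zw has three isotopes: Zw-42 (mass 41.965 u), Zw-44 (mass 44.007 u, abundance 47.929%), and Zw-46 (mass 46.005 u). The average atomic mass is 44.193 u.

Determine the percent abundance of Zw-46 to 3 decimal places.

30.923%

Let x and y be the fractions of Zw-42 and Zw-46. Then x + y = 1 − 0.47929 = 0.52071 and 41.965x + 46.005y = 44.193 − 0.47929×44.007 = 23.10088497.
Substituting: 41.965x + 46.005(0.52071 − x) = 23.10088497
(41.965 − 46.005)x = -0.85437858  ⇒  x = 0.21148, y = 0.30923
Zw-42: 21.148%, Zw-46: 30.923%.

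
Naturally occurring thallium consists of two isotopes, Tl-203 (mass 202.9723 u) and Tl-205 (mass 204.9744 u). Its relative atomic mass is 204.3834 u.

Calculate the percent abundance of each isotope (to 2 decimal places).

Tl-203: 29.52%, Tl-205: 70.48%

Writing the weighted mean with unknown fraction x of Tl-203:
202.9723·x + 204.9744·(1 − x) = 204.3834
(202.9723 − 204.9744)·x = 204.3834 − 204.9744
x = -0.5910 / -2.0021 = 0.29519 → 29.52% Tl-203, 70.48% Tl-205.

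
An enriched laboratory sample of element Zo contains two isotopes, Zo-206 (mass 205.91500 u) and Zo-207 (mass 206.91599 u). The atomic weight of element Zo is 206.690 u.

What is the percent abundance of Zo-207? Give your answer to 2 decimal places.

77.42%

Let x be the fractional abundance of Zo-206; then Zo-207 has abundance 1 − x.
205.91500·x + 206.91599·(1 − x) = 206.690
(205.91500 − 206.91599)·x = 206.690 − 206.91599
x = -0.22599 / -1.00099 = 0.22577 → 22.58% Zo-206, 77.42% Zo-207.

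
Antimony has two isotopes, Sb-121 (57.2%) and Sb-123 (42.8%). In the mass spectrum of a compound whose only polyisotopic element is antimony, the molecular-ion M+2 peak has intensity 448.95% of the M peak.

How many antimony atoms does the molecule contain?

For n independent Sb atoms, I(M+2)/I(M) = n · (abundance Sb-123) / (abundance Sb-121) = n · 0.428/0.572.
n = 4.4895 × 0.572/0.428 = 6.00 ≈ 6

6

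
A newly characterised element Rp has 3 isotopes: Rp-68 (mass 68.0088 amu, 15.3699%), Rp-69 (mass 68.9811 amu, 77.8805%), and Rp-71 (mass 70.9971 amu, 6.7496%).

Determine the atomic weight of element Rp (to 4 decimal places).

Weight each isotope mass by its fractional abundance: 0.153699 × 68.0088 + 0.778805 × 68.9811 + 0.067496 × 70.9971
= 10.45288 + 53.72283 + 4.79202 = 68.96773 amu

68.9677 amu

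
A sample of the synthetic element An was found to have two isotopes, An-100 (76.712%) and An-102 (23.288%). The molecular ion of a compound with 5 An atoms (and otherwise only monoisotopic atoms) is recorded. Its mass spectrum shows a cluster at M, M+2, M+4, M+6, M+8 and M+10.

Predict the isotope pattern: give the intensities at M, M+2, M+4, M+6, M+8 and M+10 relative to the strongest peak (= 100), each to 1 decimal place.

The 5 An atoms are independent, so intensities follow the terms of (0.76712 + 0.23288)^5.
P(M) = 0.76712^5 = 0.265654
P(M+2) = 5 × 0.76712^4 × 0.23288^1 = 0.403232
P(M+4) = 10 × 0.76712^3 × 0.23288^2 = 0.244824
P(M+6) = 10 × 0.76712^2 × 0.23288^3 = 0.074323
P(M+8) = 5 × 0.76712^1 × 0.23288^4 = 0.011281
P(M+10) = 0.23288^5 = 0.000685
The M+2 peak is largest (0.403232); scaling to 100 gives 65.9 : 100.0 : 60.7 : 18.4 : 2.8 : 0.2.

65.9 : 100.0 : 60.7 : 18.4 : 2.8 : 0.2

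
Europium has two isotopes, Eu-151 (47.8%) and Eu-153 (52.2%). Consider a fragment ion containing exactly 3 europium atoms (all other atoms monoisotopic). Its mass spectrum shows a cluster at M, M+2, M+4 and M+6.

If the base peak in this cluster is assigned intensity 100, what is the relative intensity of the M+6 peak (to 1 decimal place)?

(0.478 + 0.522)^3 gives M 0.1092, M+2 0.3578, M+4 0.3907, M+6 0.1422; the largest is M+4.
P(M+4) = C(3,2) × 0.478^1 × 0.522^2 = 3 × 0.4780 × 0.272484 = 0.390742 (base)
P(M+6) = C(3,3) × 0.478^0 × 0.522^3 = 1 × 1.0000 × 0.14223665 = 0.142237
Relative intensity = 0.142237 / 0.390742 × 100 = 36.4

36.4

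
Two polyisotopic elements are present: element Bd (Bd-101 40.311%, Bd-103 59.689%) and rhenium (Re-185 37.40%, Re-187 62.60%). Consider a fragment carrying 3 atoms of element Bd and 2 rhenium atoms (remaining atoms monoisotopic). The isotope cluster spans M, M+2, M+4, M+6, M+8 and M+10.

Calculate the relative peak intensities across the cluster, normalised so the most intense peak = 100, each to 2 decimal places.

Element Bd pattern (n=3): 0.06550444 : 0.29097971 : 0.43085728 : 0.21265858
Rhenium pattern (n=2): 0.139876 : 0.468248 : 0.391876
Convolve the two distributions (both contribute in 2-u steps):
  M: 0.06550444×0.139876 = 0.009162
  M+2: 0.06550444×0.468248 + 0.29097971×0.139876 = 0.071373
  M+4: 0.06550444×0.391876 + 0.29097971×0.468248 + 0.43085728×0.139876 = 0.222187
  M+6: 0.29097971×0.391876 + 0.43085728×0.468248 + 0.21265858×0.139876 = 0.345522
  M+8: 0.43085728×0.391876 + 0.21265858×0.468248 = 0.268420
  M+10: 0.21265858×0.391876 = 0.083336
Scale to base peak (0.345522) = 100: 2.65 : 20.66 : 64.30 : 100.00 : 77.69 : 24.12

2.65 : 20.66 : 64.30 : 100.00 : 77.69 : 24.12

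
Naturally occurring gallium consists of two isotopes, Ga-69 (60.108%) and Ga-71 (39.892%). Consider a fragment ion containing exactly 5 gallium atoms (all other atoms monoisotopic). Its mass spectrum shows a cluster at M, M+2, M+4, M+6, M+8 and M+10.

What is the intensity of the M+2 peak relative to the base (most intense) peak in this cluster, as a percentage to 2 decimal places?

Term probabilities: M 0.0785, M+2 0.2604, M+4 0.3456, M+6 0.2294, M+8 0.0761, M+10 0.0101. Base peak = M+4.
P(M+4) = C(5,2) × 0.60108^3 × 0.39892^2 = 10 × 0.2171685 × 0.15913717 = 0.345596 (base)
P(M+2) = C(5,1) × 0.60108^4 × 0.39892^1 = 5 × 0.13053564 × 0.39892 = 0.260366
Relative intensity = 0.260366 / 0.345596 × 100 = 75.34

75.34%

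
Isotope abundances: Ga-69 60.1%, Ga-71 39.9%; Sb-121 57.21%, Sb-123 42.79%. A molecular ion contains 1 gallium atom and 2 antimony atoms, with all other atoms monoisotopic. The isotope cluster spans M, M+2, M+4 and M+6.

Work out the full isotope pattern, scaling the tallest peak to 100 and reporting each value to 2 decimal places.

Gallium pattern (n=1): 0.6010 : 0.3990
Antimony pattern (n=2): 0.32729841 : 0.48960318 : 0.18309841
Convolve the two distributions (both contribute in 2-u steps):
  M: 0.6010×0.32729841 = 0.196706
  M+2: 0.6010×0.48960318 + 0.3990×0.32729841 = 0.424844
  M+4: 0.6010×0.18309841 + 0.3990×0.48960318 = 0.305394
  M+6: 0.3990×0.18309841 = 0.073056
Scale to base peak (0.424844) = 100: 46.30 : 100.00 : 71.88 : 17.20

46.30 : 100.00 : 71.88 : 17.20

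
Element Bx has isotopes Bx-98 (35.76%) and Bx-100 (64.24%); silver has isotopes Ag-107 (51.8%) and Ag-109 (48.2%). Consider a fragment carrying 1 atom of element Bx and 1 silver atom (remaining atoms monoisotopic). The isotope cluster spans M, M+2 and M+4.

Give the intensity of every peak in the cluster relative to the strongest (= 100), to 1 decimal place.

Element Bx pattern (n=1): 0.3576 : 0.6424
Silver pattern (n=1): 0.5180 : 0.4820
Convolve the two distributions (both contribute in 2-u steps):
  M: 0.3576×0.5180 = 0.185237
  M+2: 0.3576×0.4820 + 0.6424×0.5180 = 0.505126
  M+4: 0.6424×0.4820 = 0.309637
Scale to base peak (0.505126) = 100: 36.7 : 100.0 : 61.3

36.7 : 100.0 : 61.3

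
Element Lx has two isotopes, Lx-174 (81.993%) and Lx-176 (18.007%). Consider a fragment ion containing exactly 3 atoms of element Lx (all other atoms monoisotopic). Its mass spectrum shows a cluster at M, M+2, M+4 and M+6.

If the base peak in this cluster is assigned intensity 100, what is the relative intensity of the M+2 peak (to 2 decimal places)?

Term probabilities: M 0.5512, M+2 0.3632, M+4 0.0798, M+6 0.0058. Base peak = M.
P(M) = C(3,0) × 0.81993^3 × 0.18007^0 = 1 × 0.55122681 × 1.0000 = 0.551227 (base)
P(M+2) = C(3,1) × 0.81993^2 × 0.18007^1 = 3 × 0.6722852 × 0.18007 = 0.363175
Relative intensity = 0.363175 / 0.551227 × 100 = 65.88

65.88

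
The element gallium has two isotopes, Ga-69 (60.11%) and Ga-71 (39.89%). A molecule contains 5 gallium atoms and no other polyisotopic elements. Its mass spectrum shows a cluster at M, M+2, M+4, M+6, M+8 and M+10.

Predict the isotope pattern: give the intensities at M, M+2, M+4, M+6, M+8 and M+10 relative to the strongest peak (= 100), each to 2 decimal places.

22.71 : 75.34 : 100.00 : 66.36 : 22.02 : 2.92

Each Ga atom is independently Ga-69 (p = 0.6011) or Ga-71 (q = 0.3989); the cluster is the binomial expansion (p + q)^5.
P(M) = 0.6011^5 = 0.078475
P(M+2) = 5 × 0.6011^4 × 0.3989^1 = 0.260388
P(M+4) = 10 × 0.6011^3 × 0.3989^2 = 0.345596
P(M+6) = 10 × 0.6011^2 × 0.3989^3 = 0.229343
P(M+8) = 5 × 0.6011^1 × 0.3989^4 = 0.076098
P(M+10) = 0.3989^5 = 0.010100
The M+4 peak is largest (0.345596); scaling to 100 gives 22.71 : 75.34 : 100.00 : 66.36 : 22.02 : 2.92.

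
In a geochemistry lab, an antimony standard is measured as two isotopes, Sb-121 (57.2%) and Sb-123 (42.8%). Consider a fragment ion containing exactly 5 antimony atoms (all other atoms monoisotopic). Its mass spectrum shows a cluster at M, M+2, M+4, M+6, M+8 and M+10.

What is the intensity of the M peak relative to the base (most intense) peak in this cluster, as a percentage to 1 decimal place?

17.9%

Term probabilities: M 0.0612, M+2 0.2291, M+4 0.3428, M+6 0.2565, M+8 0.0960, M+10 0.0144. Base peak = M+4.
P(M+4) = C(5,2) × 0.572^3 × 0.428^2 = 10 × 0.18714925 × 0.183184 = 0.342827 (base)
P(M) = C(5,0) × 0.572^5 × 0.428^0 = 1 × 0.06123224 × 1.0000 = 0.061232
Relative intensity = 0.061232 / 0.342827 × 100 = 17.9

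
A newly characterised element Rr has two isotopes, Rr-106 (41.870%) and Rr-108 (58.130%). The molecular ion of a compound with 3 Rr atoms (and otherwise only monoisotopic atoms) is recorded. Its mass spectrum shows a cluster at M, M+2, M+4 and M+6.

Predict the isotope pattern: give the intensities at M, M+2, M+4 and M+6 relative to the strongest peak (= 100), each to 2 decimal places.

Each Rr atom is independently Rr-106 (p = 0.41870) or Rr-108 (q = 0.58130); the cluster is the binomial expansion (p + q)^3.
P(M) = 0.41870^3 = 0.073402
P(M+2) = 3 × 0.41870^2 × 0.58130^1 = 0.305723
P(M+4) = 3 × 0.41870^1 × 0.58130^2 = 0.424448
P(M+6) = 0.58130^3 = 0.196427
The M+4 peak is largest (0.424448); scaling to 100 gives 17.29 : 72.03 : 100.00 : 46.28.

17.29 : 72.03 : 100.00 : 46.28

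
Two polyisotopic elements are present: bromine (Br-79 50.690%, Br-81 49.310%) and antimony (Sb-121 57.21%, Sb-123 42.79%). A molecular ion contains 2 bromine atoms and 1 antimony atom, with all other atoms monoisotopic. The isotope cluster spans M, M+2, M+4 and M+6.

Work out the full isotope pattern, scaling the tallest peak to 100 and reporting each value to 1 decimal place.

37.1 : 100.0 : 89.2 : 26.3

Bromine pattern (n=2): 0.25694761 : 0.49990478 : 0.24314761
Antimony pattern (n=1): 0.5721 : 0.4279
Convolve the two distributions (both contribute in 2-u steps):
  M: 0.25694761×0.5721 = 0.147000
  M+2: 0.25694761×0.4279 + 0.49990478×0.5721 = 0.395943
  M+4: 0.49990478×0.4279 + 0.24314761×0.5721 = 0.353014
  M+6: 0.24314761×0.4279 = 0.104043
Scale to base peak (0.395943) = 100: 37.1 : 100.0 : 89.2 : 26.3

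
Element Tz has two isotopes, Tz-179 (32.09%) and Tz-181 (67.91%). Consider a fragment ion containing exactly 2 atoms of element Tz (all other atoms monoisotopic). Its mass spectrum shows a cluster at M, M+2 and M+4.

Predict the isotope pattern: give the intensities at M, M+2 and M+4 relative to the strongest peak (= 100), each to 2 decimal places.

22.33 : 94.51 : 100.00

The 2 Tz atoms are independent, so intensities follow the terms of (0.3209 + 0.6791)^2.
P(M) = 0.3209^2 = 0.102977
P(M+2) = 2 × 0.3209^1 × 0.6791^1 = 0.435846
P(M+4) = 0.6791^2 = 0.461177
The M+4 peak is largest (0.461177); scaling to 100 gives 22.33 : 94.51 : 100.00.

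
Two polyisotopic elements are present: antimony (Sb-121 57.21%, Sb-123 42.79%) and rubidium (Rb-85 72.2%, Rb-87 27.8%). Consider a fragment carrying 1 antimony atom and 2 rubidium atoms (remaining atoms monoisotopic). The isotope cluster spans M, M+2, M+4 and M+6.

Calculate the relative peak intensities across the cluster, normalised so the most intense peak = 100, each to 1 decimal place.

Antimony pattern (n=1): 0.5721 : 0.4279
Rubidium pattern (n=2): 0.521284 : 0.401432 : 0.077284
Convolve the two distributions (both contribute in 2-u steps):
  M: 0.5721×0.521284 = 0.298227
  M+2: 0.5721×0.401432 + 0.4279×0.521284 = 0.452717
  M+4: 0.5721×0.077284 + 0.4279×0.401432 = 0.215987
  M+6: 0.4279×0.077284 = 0.033070
Scale to base peak (0.452717) = 100: 65.9 : 100.0 : 47.7 : 7.3

65.9 : 100.0 : 47.7 : 7.3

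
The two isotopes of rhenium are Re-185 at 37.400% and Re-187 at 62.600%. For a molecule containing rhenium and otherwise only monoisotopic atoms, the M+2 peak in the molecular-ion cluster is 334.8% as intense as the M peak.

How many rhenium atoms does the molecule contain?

2

With n Re atoms, P(M+2)/P(M) = C(n,1)·p^(n−1)q / p^n = n·q/p = n · 0.62600/0.37400.
n = 3.348 × 0.37400/0.62600 = 2.00 ≈ 2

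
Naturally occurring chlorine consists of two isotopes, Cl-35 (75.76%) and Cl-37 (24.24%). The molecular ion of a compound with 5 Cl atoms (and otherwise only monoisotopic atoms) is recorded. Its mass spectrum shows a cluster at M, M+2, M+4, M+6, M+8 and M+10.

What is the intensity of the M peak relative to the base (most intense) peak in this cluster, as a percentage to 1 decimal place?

Binomial terms of (0.7576 + 0.2424)^5: M 0.2496, M+2 0.3993, M+4 0.2555, M+6 0.0817, M+8 0.0131, M+10 0.0008 → M+2 is the base peak.
P(M+2) = C(5,1) × 0.7576^4 × 0.2424^1 = 5 × 0.32942751 × 0.2424 = 0.399266 (base)
P(M) = C(5,0) × 0.7576^5 × 0.2424^0 = 1 × 0.24957428 × 1.0000 = 0.249574
Relative intensity = 0.249574 / 0.399266 × 100 = 62.5

62.5%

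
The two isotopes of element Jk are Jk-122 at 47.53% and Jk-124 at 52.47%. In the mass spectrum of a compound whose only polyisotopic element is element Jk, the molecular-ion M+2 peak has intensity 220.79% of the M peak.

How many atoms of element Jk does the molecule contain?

2

With n Jk atoms, P(M+2)/P(M) = C(n,1)·p^(n−1)q / p^n = n·q/p = n · 0.5247/0.4753.
n = 2.2079 × 0.4753/0.5247 = 2.00 ≈ 2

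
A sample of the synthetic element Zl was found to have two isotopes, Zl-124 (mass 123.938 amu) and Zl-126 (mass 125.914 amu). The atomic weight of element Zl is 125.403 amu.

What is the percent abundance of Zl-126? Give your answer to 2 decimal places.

74.14%

Let x be the fractional abundance of Zl-124; then Zl-126 has abundance 1 − x.
123.938·x + 125.914·(1 − x) = 125.403
(123.938 − 125.914)·x = 125.403 − 125.914
x = -0.511 / -1.976 = 0.25860 → 25.86% Zl-124, 74.14% Zl-126.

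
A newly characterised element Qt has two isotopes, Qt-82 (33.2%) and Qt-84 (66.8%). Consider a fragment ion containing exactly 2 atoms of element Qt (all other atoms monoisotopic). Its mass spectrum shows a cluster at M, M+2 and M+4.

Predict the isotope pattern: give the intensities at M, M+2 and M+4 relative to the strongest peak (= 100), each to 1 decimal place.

24.7 : 99.4 : 100.0

The 2 Qt atoms are independent, so intensities follow the terms of (0.332 + 0.668)^2.
P(M) = 0.332^2 = 0.110224
P(M+2) = 2 × 0.332^1 × 0.668^1 = 0.443552
P(M+4) = 0.668^2 = 0.446224
The M+4 peak is largest (0.446224); scaling to 100 gives 24.7 : 99.4 : 100.0.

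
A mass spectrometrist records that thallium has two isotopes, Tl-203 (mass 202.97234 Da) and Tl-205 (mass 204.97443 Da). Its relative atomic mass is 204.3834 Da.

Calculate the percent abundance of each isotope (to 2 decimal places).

Let x be the fractional abundance of Tl-203; then Tl-205 has abundance 1 − x.
202.97234·x + 204.97443·(1 − x) = 204.3834
(202.97234 − 204.97443)·x = 204.3834 − 204.97443
x = -0.59103 / -2.00209 = 0.29521 → 29.52% Tl-203, 70.48% Tl-205.

Tl-203: 29.52%, Tl-205: 70.48%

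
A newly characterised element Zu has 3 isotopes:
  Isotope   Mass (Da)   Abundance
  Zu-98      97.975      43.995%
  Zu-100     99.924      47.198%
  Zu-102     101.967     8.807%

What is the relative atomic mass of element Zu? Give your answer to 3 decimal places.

99.246 Da

The abundance-weighted mean is 0.43995 × 97.975 + 0.47198 × 99.924 + 0.08807 × 101.967
= 43.1041 + 47.1621 + 8.9802 = 99.2464 Da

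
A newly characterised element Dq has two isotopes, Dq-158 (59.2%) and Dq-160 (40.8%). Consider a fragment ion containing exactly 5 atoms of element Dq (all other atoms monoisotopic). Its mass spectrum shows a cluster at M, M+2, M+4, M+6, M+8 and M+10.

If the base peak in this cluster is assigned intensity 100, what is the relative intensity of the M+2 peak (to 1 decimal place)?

72.5

(0.592 + 0.408)^5 gives M 0.0727, M+2 0.2506, M+4 0.3454, M+6 0.2380, M+8 0.0820, M+10 0.0113; the largest is M+4.
P(M+4) = C(5,2) × 0.592^3 × 0.408^2 = 10 × 0.20747469 × 0.166464 = 0.345371 (base)
P(M+2) = C(5,1) × 0.592^4 × 0.408^1 = 5 × 0.12282502 × 0.4080 = 0.250563
Relative intensity = 0.250563 / 0.345371 × 100 = 72.5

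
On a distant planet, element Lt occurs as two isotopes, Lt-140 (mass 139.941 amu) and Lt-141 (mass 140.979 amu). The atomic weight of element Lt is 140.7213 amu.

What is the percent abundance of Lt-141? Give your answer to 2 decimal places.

Let x be the fractional abundance of Lt-140; then Lt-141 has abundance 1 − x.
139.941·x + 140.979·(1 − x) = 140.7213
(139.941 − 140.979)·x = 140.7213 − 140.979
x = -0.2577 / -1.038 = 0.24827 → 24.83% Lt-140, 75.17% Lt-141.

75.17%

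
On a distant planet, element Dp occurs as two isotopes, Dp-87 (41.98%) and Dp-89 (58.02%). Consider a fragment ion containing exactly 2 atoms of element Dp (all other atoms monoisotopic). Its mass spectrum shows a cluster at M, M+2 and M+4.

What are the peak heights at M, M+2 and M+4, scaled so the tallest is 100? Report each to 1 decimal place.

Expanding (0.4198 + 0.5802)^2:
P(M) = 0.4198^2 = 0.176232
P(M+2) = 2 × 0.4198^1 × 0.5802^1 = 0.487136
P(M+4) = 0.5802^2 = 0.336632
The M+2 peak is largest (0.487136); scaling to 100 gives 36.2 : 100.0 : 69.1.

36.2 : 100.0 : 69.1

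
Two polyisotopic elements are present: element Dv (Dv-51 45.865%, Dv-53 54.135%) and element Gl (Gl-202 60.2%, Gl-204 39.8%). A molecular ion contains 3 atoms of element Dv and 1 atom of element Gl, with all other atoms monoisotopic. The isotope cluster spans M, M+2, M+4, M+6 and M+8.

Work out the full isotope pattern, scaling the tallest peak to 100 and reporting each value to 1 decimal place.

15.3 : 64.4 : 100.0 : 67.6 : 16.7

Element Dv pattern (n=3): 0.09648153 : 0.34163487 : 0.40323566 : 0.15864793
Element Gl pattern (n=1): 0.6020 : 0.3980
Convolve the two distributions (both contribute in 2-u steps):
  M: 0.09648153×0.6020 = 0.058082
  M+2: 0.09648153×0.3980 + 0.34163487×0.6020 = 0.244064
  M+4: 0.34163487×0.3980 + 0.40323566×0.6020 = 0.378719
  M+6: 0.40323566×0.3980 + 0.15864793×0.6020 = 0.255994
  M+8: 0.15864793×0.3980 = 0.063142
Scale to base peak (0.378719) = 100: 15.3 : 64.4 : 100.0 : 67.6 : 16.7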